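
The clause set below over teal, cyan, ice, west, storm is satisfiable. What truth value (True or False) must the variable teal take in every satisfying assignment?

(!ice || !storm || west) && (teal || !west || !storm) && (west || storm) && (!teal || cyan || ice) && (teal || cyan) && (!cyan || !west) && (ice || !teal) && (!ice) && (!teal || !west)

Suppose teal = true.
Unit clause (ice) forces ice = true.
That conflicts with the unit clause (!ice).
So every satisfying assignment has teal = False.

False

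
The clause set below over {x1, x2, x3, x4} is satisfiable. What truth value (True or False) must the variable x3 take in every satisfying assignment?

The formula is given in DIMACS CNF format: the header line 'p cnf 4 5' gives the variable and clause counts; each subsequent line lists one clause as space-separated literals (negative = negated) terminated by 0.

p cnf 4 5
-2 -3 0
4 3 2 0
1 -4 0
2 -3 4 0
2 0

False

Suppose x3 = True.
Unit clause (¬x2) forces x2 = False.
Now (x2) is unsatisfied and unit — conflict.
So every satisfying assignment has x3 = False.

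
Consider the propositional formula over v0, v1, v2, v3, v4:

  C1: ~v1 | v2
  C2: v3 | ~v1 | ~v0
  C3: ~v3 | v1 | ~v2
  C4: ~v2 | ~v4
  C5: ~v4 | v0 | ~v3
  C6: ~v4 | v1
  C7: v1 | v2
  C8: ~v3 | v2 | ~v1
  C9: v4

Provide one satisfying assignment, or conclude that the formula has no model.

UNSATISFIABLE

From the singleton clause (v4), v4 = 1.
From the singleton clause (~v2), v2 = 0.
From the singleton clause (~v1), v1 = 0.
That conflicts with the unit clause (v1).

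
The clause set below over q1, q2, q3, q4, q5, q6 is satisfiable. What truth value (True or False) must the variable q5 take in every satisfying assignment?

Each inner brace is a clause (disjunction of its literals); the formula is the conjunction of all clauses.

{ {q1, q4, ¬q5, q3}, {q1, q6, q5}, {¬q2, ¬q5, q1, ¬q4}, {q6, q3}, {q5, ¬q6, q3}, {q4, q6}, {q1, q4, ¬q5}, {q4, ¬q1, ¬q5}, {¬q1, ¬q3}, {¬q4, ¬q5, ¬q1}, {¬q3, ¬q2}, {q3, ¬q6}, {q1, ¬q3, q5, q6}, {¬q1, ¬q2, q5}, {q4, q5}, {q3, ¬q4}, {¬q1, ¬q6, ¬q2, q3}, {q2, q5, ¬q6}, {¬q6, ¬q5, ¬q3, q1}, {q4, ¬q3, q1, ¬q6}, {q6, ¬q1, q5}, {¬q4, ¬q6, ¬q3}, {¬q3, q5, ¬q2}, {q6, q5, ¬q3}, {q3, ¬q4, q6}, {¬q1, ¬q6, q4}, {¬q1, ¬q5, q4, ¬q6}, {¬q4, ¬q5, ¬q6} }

True

Suppose q5 = False.
Unit clause (q4) forces q4 = True.
Unit clause (q3) forces q3 = True.
Unit clause (¬q1) forces q1 = False.
Unit clause (q6) forces q6 = True.
That conflicts with the unit clause (¬q6).
So every satisfying assignment has q5 = True.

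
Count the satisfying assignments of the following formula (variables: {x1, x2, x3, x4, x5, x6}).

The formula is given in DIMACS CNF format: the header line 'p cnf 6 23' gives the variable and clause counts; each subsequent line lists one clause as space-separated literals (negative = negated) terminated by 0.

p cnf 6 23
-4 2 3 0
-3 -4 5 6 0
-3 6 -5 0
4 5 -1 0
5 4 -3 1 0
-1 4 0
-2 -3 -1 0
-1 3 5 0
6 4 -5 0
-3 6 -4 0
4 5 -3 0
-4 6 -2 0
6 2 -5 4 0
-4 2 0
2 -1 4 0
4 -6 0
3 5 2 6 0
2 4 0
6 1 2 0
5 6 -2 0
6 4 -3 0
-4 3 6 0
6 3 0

5

There are 2^6 = 64 truth assignments over (x1, x2, x3, x4, x5, x6).
Split on x3. With x3 = True, the clauses containing x3 are satisfied and ¬x3 drops from the rest; 2 of the 2^5 = 32 assignments to the other variables satisfy what remains.
With x3 = False, by the same count on the reduced clause set, 3 assignments work.
Total: 2 + 3 = 5.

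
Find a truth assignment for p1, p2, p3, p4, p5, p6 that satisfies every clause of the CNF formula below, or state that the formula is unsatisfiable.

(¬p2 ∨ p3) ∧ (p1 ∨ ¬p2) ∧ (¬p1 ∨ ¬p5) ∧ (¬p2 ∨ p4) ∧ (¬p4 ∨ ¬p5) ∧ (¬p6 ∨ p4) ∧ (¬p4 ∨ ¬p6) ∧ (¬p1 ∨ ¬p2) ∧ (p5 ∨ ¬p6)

Case p2 = False:
Case p1 = False:
Case p4 = False:
From the singleton clause (¬p6), p6 = False.
All clauses hold; p3, p5 can take either value.

p1=False; p2=False; p3=True; p4=False; p5=True; p6=False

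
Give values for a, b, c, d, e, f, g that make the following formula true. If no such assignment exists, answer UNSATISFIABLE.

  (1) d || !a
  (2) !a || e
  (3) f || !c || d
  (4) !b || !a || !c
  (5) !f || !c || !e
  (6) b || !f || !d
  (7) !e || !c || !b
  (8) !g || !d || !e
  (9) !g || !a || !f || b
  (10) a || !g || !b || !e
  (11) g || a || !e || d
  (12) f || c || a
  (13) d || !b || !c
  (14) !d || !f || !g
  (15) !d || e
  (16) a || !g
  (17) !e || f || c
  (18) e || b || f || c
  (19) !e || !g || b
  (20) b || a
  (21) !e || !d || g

a: false, b: true, c: false, d: false, e: false, f: true, g: false

Branch on d: set d = false.
Unit clause (!a) forces a = false.
Unit clause (!g) forces g = false.
Unit clause (!e) forces e = false.
Unit clause (b) forces b = true.
Unit clause (!c) forces c = false.
Unit clause (f) forces f = true.
Every clause now holds.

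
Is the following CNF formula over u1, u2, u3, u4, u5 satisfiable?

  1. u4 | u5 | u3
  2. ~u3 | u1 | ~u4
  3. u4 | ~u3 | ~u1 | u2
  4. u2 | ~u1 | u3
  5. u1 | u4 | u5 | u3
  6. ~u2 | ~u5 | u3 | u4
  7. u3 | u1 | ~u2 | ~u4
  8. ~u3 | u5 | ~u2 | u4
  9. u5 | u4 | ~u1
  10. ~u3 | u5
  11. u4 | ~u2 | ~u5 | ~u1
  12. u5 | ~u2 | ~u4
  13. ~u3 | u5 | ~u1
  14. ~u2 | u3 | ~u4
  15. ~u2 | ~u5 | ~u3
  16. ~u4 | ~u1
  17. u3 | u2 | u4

Suppose u3 = 1.
Unit clause (u5) forces u5 = 1.
Unit clause (~u2) forces u2 = 0.
Suppose u1 = 0.
Unit clause (~u4) forces u4 = 0.
This assignment satisfies each clause.
A satisfying assignment: u1: 0,  u2: 0,  u3: 1,  u4: 0,  u5: 1.

Yes, satisfiable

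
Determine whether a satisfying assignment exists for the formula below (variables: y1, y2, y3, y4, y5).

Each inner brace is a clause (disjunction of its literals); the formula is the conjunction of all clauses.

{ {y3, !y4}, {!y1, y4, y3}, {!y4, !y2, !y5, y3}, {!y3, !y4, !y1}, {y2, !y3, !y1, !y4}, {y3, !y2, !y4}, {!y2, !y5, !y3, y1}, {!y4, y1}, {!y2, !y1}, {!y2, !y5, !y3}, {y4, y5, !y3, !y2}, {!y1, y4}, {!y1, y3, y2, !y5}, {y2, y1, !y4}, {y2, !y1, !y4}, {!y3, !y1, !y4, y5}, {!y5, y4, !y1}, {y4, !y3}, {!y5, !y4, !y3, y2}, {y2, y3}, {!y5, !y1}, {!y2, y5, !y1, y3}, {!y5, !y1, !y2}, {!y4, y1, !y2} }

Branch on y3: set y3 = false.
(!y4) alone gives y4 = false.
(!y1) alone gives y1 = false.
(y2) alone gives y2 = true.
All clauses hold; y5 can take either value.
A satisfying assignment: y1=false, y2=true, y3=false, y4=false, y5=false.

Satisfiable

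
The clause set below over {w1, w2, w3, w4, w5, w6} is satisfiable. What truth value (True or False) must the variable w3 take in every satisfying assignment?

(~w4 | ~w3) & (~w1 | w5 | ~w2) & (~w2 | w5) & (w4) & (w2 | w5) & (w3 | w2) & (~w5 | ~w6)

False

Suppose w3 = 1.
The clause (~w4) is unit, so w4 = 0.
But (w4) is also a unit clause — contradiction.
So every satisfying assignment has w3 = False.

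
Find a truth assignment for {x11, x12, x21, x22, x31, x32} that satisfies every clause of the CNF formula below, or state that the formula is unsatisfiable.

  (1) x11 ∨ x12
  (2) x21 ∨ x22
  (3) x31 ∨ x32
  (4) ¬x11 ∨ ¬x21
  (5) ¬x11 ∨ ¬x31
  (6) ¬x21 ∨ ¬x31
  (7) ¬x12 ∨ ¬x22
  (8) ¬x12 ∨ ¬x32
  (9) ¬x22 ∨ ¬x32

Suppose x11 = True.
From the singleton clause (¬x21), x21 = False.
From the singleton clause (x22), x22 = True.
From the singleton clause (¬x31), x31 = False.
From the singleton clause (x32), x32 = True.
Now (¬x32) is unsatisfied and unit — conflict.
That branch fails; take x11 = False instead.
From the singleton clause (x12), x12 = True.
From the singleton clause (¬x22), x22 = False.
From the singleton clause (x21), x21 = True.
From the singleton clause (¬x31), x31 = False.
From the singleton clause (x32), x32 = True.
Now (¬x32) is unsatisfied and unit — conflict.
Both values of x11 lead to a conflict.

UNSATISFIABLE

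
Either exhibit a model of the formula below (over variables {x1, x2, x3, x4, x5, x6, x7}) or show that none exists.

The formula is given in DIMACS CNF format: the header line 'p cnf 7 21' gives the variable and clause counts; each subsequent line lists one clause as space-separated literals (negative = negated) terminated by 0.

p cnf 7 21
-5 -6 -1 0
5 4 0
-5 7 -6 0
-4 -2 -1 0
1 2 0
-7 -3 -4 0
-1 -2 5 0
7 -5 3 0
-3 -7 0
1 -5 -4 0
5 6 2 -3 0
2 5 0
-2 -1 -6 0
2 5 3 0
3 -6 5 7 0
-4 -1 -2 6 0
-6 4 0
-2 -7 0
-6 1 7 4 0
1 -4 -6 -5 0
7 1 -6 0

Case x5 = True:
Case x6 = False:
Case x1 = True:
Case x4 = True:
Unit clause (¬x2) forces x2 = False.
Case x7 = False:
Unit clause (x3) forces x3 = True.
All clauses are satisfied.

x1=True, x2=False, x3=True, x4=True, x5=True, x6=False, x7=False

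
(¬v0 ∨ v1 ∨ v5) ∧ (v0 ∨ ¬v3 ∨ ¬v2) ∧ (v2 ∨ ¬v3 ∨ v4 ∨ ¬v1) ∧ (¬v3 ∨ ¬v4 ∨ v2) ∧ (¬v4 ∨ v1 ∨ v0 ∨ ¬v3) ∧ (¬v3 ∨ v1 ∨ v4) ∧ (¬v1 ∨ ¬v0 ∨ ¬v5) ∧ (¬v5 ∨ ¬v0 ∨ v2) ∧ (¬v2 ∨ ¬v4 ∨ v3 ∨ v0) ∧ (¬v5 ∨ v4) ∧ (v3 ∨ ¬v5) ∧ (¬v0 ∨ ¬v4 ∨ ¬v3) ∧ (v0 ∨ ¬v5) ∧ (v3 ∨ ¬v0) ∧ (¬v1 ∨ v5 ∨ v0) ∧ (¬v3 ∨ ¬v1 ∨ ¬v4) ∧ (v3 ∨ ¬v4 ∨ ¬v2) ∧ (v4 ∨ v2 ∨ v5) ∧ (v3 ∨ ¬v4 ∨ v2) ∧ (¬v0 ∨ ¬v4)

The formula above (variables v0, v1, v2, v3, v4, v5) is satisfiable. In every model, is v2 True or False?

Suppose v2 = False.
Suppose v3 = False.
From the singleton clause (¬v5), v5 = False.
From the singleton clause (¬v0), v0 = False.
From the singleton clause (¬v1), v1 = False.
From the singleton clause (v4), v4 = True.
Now (¬v4) is unsatisfied and unit — conflict.
Backtrack on v3: now try v3 = True.
From the singleton clause (¬v4), v4 = False.
From the singleton clause (¬v1), v1 = False.
Now (v1) is unsatisfied and unit — conflict.
Neither v3 = True nor v3 = False works.
So every satisfying assignment has v2 = True.

True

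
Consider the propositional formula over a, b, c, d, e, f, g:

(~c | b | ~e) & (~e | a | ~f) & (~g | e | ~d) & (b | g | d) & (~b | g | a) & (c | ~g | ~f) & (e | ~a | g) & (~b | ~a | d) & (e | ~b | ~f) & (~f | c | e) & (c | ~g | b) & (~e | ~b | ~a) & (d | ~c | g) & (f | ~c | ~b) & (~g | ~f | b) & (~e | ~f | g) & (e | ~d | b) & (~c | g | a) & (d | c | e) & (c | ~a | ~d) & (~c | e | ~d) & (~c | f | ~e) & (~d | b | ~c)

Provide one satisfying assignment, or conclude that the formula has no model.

a ↦ 0,  b ↦ 0,  c ↦ 1,  d ↦ 0,  e ↦ 0,  f ↦ 0,  g ↦ 1

Suppose c = 1.
Suppose b = 0.
(~e) alone gives e = 0.
(~d) alone gives d = 0.
(g) alone gives g = 1.
(~f) alone gives f = 0.
All clauses hold; a can take either value.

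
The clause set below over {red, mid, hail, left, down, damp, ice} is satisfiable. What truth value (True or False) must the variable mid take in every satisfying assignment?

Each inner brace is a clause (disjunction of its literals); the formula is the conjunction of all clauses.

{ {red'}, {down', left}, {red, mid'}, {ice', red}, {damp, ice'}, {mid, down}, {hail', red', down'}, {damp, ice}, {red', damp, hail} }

False

Suppose mid = 1.
(red') alone gives red = 0.
That conflicts with the unit clause (red).
So every satisfying assignment has mid = False.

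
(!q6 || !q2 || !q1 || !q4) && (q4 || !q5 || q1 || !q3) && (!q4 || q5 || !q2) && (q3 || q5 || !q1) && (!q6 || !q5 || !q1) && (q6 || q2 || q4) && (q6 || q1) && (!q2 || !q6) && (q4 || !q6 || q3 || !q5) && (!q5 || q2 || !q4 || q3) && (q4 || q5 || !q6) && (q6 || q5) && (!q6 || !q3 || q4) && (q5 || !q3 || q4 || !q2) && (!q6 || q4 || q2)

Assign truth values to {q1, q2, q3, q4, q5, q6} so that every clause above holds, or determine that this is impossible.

Suppose q6 = false.
The clause (q1) is unit, so q1 = true.
The clause (q5) is unit, so q5 = true.
Suppose q2 = true.
No clause remains; q3, q4 are free.

q1 ↦ true; q2 ↦ true; q3 ↦ true; q4 ↦ true; q5 ↦ true; q6 ↦ false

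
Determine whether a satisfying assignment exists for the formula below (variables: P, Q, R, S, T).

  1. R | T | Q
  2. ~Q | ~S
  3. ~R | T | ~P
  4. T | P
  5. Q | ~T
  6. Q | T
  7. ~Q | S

Suppose Q = 0.
(~T) alone gives T = 0.
Now (T) is unsatisfied and unit — conflict.
That branch fails; take Q = 1 instead.
(~S) alone gives S = 0.
Now (S) is unsatisfied and unit — conflict.
Neither Q = 1 nor Q = 0 works.
No assignment satisfies every clause.

No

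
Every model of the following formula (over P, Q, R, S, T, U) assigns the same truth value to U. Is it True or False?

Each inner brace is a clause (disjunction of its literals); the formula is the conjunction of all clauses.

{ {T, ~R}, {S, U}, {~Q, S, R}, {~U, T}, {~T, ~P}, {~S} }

Suppose U = 0.
From the singleton clause (S), S = 1.
But (~S) is also a unit clause — contradiction.
So every satisfying assignment has U = True.

True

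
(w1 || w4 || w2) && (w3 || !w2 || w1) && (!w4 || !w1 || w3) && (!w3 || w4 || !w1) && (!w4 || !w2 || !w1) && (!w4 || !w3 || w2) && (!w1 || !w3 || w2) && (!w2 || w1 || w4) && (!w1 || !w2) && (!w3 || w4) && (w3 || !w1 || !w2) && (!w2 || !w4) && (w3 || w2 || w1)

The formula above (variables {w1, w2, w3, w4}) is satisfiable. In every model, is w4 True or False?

False

Suppose w4 = true.
(!w2) alone gives w2 = false.
(!w3) alone gives w3 = false.
(!w1) alone gives w1 = false.
But (w1) is also a unit clause — contradiction.
So every satisfying assignment has w4 = False.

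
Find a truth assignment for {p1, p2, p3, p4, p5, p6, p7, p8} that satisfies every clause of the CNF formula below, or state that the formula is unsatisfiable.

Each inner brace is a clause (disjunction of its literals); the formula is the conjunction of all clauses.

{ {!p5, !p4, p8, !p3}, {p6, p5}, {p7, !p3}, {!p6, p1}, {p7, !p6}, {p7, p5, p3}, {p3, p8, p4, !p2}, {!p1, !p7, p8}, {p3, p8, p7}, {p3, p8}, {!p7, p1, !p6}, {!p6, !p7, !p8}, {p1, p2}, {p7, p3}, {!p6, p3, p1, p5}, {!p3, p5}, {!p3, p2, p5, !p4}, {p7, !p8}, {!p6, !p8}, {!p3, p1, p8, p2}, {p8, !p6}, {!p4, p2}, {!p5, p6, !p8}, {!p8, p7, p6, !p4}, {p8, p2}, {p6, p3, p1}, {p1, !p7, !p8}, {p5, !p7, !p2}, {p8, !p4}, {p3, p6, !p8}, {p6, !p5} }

UNSATISFIABLE

Branch on p6: set p6 = true.
Unit clause (p1) forces p1 = true.
Unit clause (p7) forces p7 = true.
Unit clause (p8) forces p8 = true.
But (!p8) is also a unit clause — contradiction.
So p6 must be the other value — set p6 = false.
Unit clause (p5) forces p5 = true.
But (!p5) is also a unit clause — contradiction.
Both values of p6 lead to a conflict.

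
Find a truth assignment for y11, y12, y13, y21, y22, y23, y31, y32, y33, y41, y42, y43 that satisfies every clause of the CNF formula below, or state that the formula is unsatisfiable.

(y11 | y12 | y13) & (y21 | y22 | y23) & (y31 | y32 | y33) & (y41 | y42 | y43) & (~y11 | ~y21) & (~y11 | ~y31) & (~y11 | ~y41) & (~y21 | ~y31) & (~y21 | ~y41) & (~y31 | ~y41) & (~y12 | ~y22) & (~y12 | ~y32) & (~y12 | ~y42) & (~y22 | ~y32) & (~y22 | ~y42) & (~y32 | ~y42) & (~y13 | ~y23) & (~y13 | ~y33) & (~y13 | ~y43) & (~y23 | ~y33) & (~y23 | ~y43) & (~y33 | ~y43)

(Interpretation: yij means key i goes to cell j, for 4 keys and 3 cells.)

UNSATISFIABLE

Case y11 = 0:
Case y12 = 1:
(~y22) alone gives y22 = 0.
(~y32) alone gives y32 = 0.
(~y42) alone gives y42 = 0.
Case y21 = 1:
(~y31) alone gives y31 = 0.
(y33) alone gives y33 = 1.
(~y41) alone gives y41 = 0.
(y43) alone gives y43 = 1.
But (~y43) is also a unit clause — contradiction.
Backtrack on y21: now try y21 = 0.
(y23) alone gives y23 = 1.
(~y13) alone gives y13 = 0.
(~y33) alone gives y33 = 0.
(y31) alone gives y31 = 1.
(~y41) alone gives y41 = 0.
(y43) alone gives y43 = 1.
But (~y43) is also a unit clause — contradiction.
Neither y21 = 1 nor y21 = 0 works.
Backtrack on y12: now try y12 = 0.
(y13) alone gives y13 = 1.
(~y23) alone gives y23 = 0.
(~y33) alone gives y33 = 0.
(~y43) alone gives y43 = 0.
Case y21 = 1:
(~y31) alone gives y31 = 0.
(y32) alone gives y32 = 1.
(~y41) alone gives y41 = 0.
(y42) alone gives y42 = 1.
But (~y42) is also a unit clause — contradiction.
Backtrack on y21: now try y21 = 0.
(y22) alone gives y22 = 1.
(~y32) alone gives y32 = 0.
(y31) alone gives y31 = 1.
(~y41) alone gives y41 = 0.
(y42) alone gives y42 = 1.
But (~y42) is also a unit clause — contradiction.
Neither y21 = 1 nor y21 = 0 works.
Neither y12 = 1 nor y12 = 0 works.
Backtrack on y11: now try y11 = 1.
(~y21) alone gives y21 = 0.
(~y31) alone gives y31 = 0.
(~y41) alone gives y41 = 0.
Case y22 = 1:
(~y12) alone gives y12 = 0.
(~y32) alone gives y32 = 0.
(y33) alone gives y33 = 1.
(~y42) alone gives y42 = 0.
(y43) alone gives y43 = 1.
But (~y43) is also a unit clause — contradiction.
Backtrack on y22: now try y22 = 0.
(y23) alone gives y23 = 1.
(~y13) alone gives y13 = 0.
(~y33) alone gives y33 = 0.
(y32) alone gives y32 = 1.
(~y12) alone gives y12 = 0.
(~y42) alone gives y42 = 0.
(y43) alone gives y43 = 1.
But (~y43) is also a unit clause — contradiction.
Neither y22 = 1 nor y22 = 0 works.
Neither y11 = 1 nor y11 = 0 works.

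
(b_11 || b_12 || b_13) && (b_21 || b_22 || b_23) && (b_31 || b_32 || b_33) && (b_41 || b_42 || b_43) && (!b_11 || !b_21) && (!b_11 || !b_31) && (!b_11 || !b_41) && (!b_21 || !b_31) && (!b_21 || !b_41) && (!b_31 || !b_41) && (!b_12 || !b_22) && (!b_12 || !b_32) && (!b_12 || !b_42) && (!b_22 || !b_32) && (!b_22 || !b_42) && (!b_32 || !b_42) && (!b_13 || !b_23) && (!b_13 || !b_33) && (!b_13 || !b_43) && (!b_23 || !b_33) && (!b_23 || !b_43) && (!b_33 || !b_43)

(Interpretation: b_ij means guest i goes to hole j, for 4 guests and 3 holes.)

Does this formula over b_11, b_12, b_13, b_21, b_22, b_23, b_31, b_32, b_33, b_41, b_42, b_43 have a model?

Branch on b_11: set b_11 = false.
Branch on b_12: set b_12 = true.
(!b_22) alone gives b_22 = false.
(!b_32) alone gives b_32 = false.
(!b_42) alone gives b_42 = false.
Branch on b_21: set b_21 = true.
(!b_31) alone gives b_31 = false.
(b_33) alone gives b_33 = true.
(!b_41) alone gives b_41 = false.
(b_43) alone gives b_43 = true.
That conflicts with the unit clause (!b_43).
So b_21 must be the other value — set b_21 = false.
(b_23) alone gives b_23 = true.
(!b_13) alone gives b_13 = false.
(!b_33) alone gives b_33 = false.
(b_31) alone gives b_31 = true.
(!b_41) alone gives b_41 = false.
(b_43) alone gives b_43 = true.
That conflicts with the unit clause (!b_43).
Both values of b_21 lead to a conflict.
So b_12 must be the other value — set b_12 = false.
(b_13) alone gives b_13 = true.
(!b_23) alone gives b_23 = false.
(!b_33) alone gives b_33 = false.
(!b_43) alone gives b_43 = false.
Branch on b_21: set b_21 = true.
(!b_31) alone gives b_31 = false.
(b_32) alone gives b_32 = true.
(!b_41) alone gives b_41 = false.
(b_42) alone gives b_42 = true.
That conflicts with the unit clause (!b_42).
So b_21 must be the other value — set b_21 = false.
(b_22) alone gives b_22 = true.
(!b_32) alone gives b_32 = false.
(b_31) alone gives b_31 = true.
(!b_41) alone gives b_41 = false.
(b_42) alone gives b_42 = true.
That conflicts with the unit clause (!b_42).
Both values of b_21 lead to a conflict.
Both values of b_12 lead to a conflict.
So b_11 must be the other value — set b_11 = true.
(!b_21) alone gives b_21 = false.
(!b_31) alone gives b_31 = false.
(!b_41) alone gives b_41 = false.
Branch on b_22: set b_22 = true.
(!b_12) alone gives b_12 = false.
(!b_32) alone gives b_32 = false.
(b_33) alone gives b_33 = true.
(!b_42) alone gives b_42 = false.
(b_43) alone gives b_43 = true.
That conflicts with the unit clause (!b_43).
So b_22 must be the other value — set b_22 = false.
(b_23) alone gives b_23 = true.
(!b_13) alone gives b_13 = false.
(!b_33) alone gives b_33 = false.
(b_32) alone gives b_32 = true.
(!b_12) alone gives b_12 = false.
(!b_42) alone gives b_42 = false.
(b_43) alone gives b_43 = true.
That conflicts with the unit clause (!b_43).
Both values of b_22 lead to a conflict.
Both values of b_11 lead to a conflict.
No assignment satisfies every clause.

Unsatisfiable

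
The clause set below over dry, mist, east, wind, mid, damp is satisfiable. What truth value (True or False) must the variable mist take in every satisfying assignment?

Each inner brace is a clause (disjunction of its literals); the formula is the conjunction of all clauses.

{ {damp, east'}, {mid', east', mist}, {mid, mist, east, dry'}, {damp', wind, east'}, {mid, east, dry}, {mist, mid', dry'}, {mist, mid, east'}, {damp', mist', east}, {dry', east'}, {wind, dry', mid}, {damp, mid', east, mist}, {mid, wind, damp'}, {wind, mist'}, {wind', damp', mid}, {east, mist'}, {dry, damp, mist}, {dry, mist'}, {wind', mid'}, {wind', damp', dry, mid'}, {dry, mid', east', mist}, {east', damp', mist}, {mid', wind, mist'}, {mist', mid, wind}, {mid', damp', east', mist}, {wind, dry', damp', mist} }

False

Suppose mist = 1.
Unit clause (wind) forces wind = 1.
Unit clause (east) forces east = 1.
Unit clause (damp) forces damp = 1.
Unit clause (dry') forces dry = 0.
Now (dry) is unsatisfied and unit — conflict.
So every satisfying assignment has mist = False.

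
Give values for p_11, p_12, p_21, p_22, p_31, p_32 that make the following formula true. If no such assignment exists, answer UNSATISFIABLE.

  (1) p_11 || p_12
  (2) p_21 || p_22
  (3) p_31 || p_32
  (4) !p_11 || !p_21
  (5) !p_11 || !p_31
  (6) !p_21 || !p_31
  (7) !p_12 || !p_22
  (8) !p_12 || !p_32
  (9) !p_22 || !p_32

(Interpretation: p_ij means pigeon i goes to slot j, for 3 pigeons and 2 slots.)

UNSATISFIABLE

Try p_11 = true.
The clause (!p_21) is unit, so p_21 = false.
The clause (p_22) is unit, so p_22 = true.
The clause (!p_31) is unit, so p_31 = false.
The clause (p_32) is unit, so p_32 = true.
That conflicts with the unit clause (!p_32).
Backtrack on p_11: now try p_11 = false.
The clause (p_12) is unit, so p_12 = true.
The clause (!p_22) is unit, so p_22 = false.
The clause (p_21) is unit, so p_21 = true.
The clause (!p_31) is unit, so p_31 = false.
The clause (p_32) is unit, so p_32 = true.
That conflicts with the unit clause (!p_32).
Neither p_11 = true nor p_11 = false works.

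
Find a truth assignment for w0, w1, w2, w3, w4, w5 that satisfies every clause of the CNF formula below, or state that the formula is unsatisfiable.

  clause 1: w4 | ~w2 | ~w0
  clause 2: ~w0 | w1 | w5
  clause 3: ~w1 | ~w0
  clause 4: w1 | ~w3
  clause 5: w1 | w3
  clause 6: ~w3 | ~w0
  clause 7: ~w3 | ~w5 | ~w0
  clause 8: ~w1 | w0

Case w1 = 0:
From the singleton clause (~w3), w3 = 0.
That conflicts with the unit clause (w3).
Backtrack on w1: now try w1 = 1.
From the singleton clause (~w0), w0 = 0.
That conflicts with the unit clause (w0).
Either choice for w1 ends in contradiction.

UNSATISFIABLE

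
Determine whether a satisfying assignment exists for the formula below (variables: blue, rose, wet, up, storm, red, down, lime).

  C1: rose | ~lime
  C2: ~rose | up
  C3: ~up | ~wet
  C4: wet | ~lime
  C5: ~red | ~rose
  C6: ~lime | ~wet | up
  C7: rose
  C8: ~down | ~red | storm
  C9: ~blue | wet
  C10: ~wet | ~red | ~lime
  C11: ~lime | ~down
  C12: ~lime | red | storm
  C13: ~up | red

No

The clause (rose) is unit, so rose = 1.
The clause (up) is unit, so up = 1.
The clause (~wet) is unit, so wet = 0.
The clause (~lime) is unit, so lime = 0.
The clause (~red) is unit, so red = 0.
That conflicts with the unit clause (red).
No assignment satisfies every clause.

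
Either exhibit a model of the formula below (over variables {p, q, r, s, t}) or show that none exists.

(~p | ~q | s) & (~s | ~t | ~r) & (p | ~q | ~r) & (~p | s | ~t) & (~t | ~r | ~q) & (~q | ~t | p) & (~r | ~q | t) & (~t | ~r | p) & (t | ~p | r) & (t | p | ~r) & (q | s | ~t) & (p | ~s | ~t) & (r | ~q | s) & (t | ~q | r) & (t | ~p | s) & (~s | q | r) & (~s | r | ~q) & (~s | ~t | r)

Branch on p: set p = 1.
Branch on q: set q = 0.
Branch on s: set s = 1.
Unit clause (r) forces r = 1.
Unit clause (~t) forces t = 0.
This assignment satisfies each clause.

p=1; q=0; r=1; s=1; t=0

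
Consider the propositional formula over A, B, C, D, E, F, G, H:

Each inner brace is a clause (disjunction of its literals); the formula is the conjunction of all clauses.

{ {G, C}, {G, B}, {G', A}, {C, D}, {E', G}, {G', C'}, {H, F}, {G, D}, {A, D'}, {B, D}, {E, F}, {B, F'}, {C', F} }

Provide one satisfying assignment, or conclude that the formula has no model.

Try G = 1.
From the singleton clause (A), A = 1.
From the singleton clause (C'), C = 0.
From the singleton clause (D), D = 1.
Try H = 1.
Try E = 0.
From the singleton clause (F), F = 1.
From the singleton clause (B), B = 1.
All clauses are satisfied.

A: 1, B: 1, C: 0, D: 1, E: 0, F: 1, G: 1, H: 1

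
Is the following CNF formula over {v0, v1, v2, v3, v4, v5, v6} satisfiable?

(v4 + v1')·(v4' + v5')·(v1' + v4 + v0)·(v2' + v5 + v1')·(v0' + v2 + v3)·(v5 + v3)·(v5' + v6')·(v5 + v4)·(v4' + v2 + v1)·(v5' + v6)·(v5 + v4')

Suppose v4 = 1.
From the singleton clause (v5'), v5 = 0.
Now (v5) is unsatisfied and unit — conflict.
Backtrack on v4: now try v4 = 0.
From the singleton clause (v1'), v1 = 0.
From the singleton clause (v5), v5 = 1.
From the singleton clause (v6'), v6 = 0.
Now (v6) is unsatisfied and unit — conflict.
Both values of v4 lead to a conflict.
No assignment satisfies every clause.

No, unsatisfiable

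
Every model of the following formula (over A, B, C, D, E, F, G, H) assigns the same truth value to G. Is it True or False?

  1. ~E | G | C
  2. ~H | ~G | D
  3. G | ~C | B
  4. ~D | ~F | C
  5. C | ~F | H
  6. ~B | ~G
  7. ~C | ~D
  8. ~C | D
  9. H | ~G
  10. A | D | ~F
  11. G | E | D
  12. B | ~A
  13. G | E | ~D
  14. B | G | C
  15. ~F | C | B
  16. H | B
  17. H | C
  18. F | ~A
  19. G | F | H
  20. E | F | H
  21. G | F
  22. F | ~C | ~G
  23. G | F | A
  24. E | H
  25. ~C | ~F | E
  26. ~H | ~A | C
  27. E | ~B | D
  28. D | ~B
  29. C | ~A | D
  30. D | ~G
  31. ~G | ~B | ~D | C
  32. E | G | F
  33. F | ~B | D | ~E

True

Suppose G = 0.
The clause (F) is unit, so F = 1.
Case E = 0:
The clause (D) is unit, so D = 1.
Now (~D) is unsatisfied and unit — conflict.
That branch fails; take E = 1 instead.
The clause (C) is unit, so C = 1.
The clause (B) is unit, so B = 1.
The clause (~D) is unit, so D = 0.
Now (D) is unsatisfied and unit — conflict.
Neither E = 1 nor E = 0 works.
So every satisfying assignment has G = True.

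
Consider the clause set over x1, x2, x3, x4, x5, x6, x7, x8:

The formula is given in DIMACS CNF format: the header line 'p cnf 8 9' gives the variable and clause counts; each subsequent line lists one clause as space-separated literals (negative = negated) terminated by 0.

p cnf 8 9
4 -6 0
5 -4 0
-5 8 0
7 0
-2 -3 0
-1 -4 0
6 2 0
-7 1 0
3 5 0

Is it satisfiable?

Unit clause (x7) forces x7 = True.
Unit clause (x1) forces x1 = True.
Unit clause (¬x4) forces x4 = False.
Unit clause (¬x6) forces x6 = False.
Unit clause (x2) forces x2 = True.
Unit clause (¬x3) forces x3 = False.
Unit clause (x5) forces x5 = True.
Unit clause (x8) forces x8 = True.
Every clause now holds.
A satisfying assignment: x1: True; x2: True; x3: False; x4: False; x5: True; x6: False; x7: True; x8: True.

Yes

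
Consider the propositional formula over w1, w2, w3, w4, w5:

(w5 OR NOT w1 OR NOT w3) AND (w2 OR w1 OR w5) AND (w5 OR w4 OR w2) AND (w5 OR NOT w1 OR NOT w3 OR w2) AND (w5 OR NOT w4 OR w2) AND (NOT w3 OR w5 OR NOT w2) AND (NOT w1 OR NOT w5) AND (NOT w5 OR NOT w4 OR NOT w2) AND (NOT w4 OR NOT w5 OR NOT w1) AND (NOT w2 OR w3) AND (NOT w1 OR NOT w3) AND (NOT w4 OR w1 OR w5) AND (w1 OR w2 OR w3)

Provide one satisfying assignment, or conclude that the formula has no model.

w1 ↦ false,  w2 ↦ false,  w3 ↦ true,  w4 ↦ true,  w5 ↦ true

Suppose w1 = false.
Suppose w2 = false.
From the singleton clause (w5), w5 = true.
From the singleton clause (w3), w3 = true.
No clause remains; w4 is free.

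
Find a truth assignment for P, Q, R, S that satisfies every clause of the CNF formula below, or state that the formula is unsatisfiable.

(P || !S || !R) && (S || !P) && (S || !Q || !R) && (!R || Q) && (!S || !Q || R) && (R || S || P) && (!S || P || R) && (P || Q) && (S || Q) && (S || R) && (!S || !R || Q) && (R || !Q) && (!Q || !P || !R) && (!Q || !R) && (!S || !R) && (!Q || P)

Suppose S = true.
From the singleton clause (!R), R = false.
From the singleton clause (!Q), Q = false.
From the singleton clause (P), P = true.
Every clause now holds.

P: true, Q: false, R: false, S: true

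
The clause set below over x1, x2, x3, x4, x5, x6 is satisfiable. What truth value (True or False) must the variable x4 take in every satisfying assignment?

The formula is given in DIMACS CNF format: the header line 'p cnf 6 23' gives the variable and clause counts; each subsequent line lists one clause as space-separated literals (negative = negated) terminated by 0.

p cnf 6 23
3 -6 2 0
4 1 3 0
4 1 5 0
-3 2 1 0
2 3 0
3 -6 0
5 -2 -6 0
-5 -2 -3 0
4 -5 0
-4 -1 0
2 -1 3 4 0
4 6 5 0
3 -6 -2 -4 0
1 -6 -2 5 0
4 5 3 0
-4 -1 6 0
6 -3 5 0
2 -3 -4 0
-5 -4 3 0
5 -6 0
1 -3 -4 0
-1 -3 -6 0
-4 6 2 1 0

Suppose x4 = False.
Unit clause (¬x5) forces x5 = False.
Unit clause (x1) forces x1 = True.
Unit clause (x6) forces x6 = True.
Now (¬x6) is unsatisfied and unit — conflict.
So every satisfying assignment has x4 = True.

True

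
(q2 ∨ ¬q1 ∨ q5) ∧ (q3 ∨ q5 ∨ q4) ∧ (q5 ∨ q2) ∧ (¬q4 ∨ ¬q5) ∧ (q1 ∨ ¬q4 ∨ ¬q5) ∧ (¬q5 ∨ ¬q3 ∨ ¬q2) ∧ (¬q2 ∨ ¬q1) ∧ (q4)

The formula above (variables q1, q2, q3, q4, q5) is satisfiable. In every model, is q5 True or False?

False

Suppose q5 = True.
From the singleton clause (¬q4), q4 = False.
Now (q4) is unsatisfied and unit — conflict.
So every satisfying assignment has q5 = False.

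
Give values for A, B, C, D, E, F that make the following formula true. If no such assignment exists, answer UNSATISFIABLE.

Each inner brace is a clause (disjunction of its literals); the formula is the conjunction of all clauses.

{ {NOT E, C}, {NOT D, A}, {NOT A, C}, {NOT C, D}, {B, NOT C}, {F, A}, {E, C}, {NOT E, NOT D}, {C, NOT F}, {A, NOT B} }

A: true, B: true, C: true, D: true, E: false, F: true

Try E = false.
From the singleton clause (C), C = true.
From the singleton clause (D), D = true.
From the singleton clause (A), A = true.
From the singleton clause (B), B = true.
All clauses hold; F can take either value.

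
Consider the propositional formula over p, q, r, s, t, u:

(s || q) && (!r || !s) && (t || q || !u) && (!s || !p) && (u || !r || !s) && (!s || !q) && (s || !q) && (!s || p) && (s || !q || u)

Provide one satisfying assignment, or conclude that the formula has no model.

Branch on s: set s = true.
The clause (!r) is unit, so r = false.
The clause (!p) is unit, so p = false.
Now (p) is unsatisfied and unit — conflict.
That branch fails; take s = false instead.
The clause (q) is unit, so q = true.
Now (!q) is unsatisfied and unit — conflict.
Neither s = true nor s = false works.

UNSATISFIABLE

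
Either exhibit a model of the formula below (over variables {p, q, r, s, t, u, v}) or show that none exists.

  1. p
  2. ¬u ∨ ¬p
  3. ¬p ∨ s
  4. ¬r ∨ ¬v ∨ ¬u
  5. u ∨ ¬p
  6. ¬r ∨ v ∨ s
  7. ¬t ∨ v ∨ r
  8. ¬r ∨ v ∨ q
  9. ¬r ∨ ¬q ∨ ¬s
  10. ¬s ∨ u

UNSATISFIABLE

From the singleton clause (p), p = True.
From the singleton clause (¬u), u = False.
That conflicts with the unit clause (u).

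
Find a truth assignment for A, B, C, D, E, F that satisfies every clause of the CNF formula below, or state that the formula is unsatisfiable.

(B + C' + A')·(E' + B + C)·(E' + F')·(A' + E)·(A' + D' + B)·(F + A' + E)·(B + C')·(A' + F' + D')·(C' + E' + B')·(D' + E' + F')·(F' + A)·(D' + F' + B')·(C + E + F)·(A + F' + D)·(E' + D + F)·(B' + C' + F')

A: 0; B: 1; C: 1; D: 1; E: 0; F: 0

Try E = 0.
(A') alone gives A = 0.
(F') alone gives F = 0.
(C) alone gives C = 1.
(B) alone gives B = 1.
No clause remains; D is free.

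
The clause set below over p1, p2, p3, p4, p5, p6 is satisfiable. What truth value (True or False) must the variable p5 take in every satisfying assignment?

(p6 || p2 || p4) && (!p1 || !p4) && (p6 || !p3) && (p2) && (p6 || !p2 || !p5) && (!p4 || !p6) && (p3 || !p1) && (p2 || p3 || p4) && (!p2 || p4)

False

Suppose p5 = true.
The clause (p2) is unit, so p2 = true.
The clause (p6) is unit, so p6 = true.
The clause (!p4) is unit, so p4 = false.
Now (p4) is unsatisfied and unit — conflict.
So every satisfying assignment has p5 = False.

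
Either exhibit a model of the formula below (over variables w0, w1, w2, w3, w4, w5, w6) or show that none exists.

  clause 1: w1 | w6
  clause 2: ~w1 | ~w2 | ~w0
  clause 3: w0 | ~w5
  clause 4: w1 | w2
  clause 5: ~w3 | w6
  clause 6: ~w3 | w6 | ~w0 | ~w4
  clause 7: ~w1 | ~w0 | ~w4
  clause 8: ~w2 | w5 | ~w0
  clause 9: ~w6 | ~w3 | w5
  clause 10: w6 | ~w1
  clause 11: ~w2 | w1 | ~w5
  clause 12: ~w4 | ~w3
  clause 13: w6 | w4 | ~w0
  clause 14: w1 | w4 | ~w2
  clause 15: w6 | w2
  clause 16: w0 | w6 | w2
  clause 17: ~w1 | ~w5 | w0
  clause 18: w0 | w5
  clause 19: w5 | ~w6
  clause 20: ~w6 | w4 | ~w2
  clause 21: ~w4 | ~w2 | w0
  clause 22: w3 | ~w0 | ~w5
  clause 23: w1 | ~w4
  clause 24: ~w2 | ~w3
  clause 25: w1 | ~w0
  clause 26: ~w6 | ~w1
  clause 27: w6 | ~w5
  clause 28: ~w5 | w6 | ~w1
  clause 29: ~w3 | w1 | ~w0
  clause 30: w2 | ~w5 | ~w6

UNSATISFIABLE

Branch on w1: set w1 = 1.
Unit clause (w6) forces w6 = 1.
That conflicts with the unit clause (~w6).
So w1 must be the other value — set w1 = 0.
Unit clause (w6) forces w6 = 1.
Unit clause (w2) forces w2 = 1.
Unit clause (~w5) forces w5 = 0.
That conflicts with the unit clause (w5).
Neither w1 = 1 nor w1 = 0 works.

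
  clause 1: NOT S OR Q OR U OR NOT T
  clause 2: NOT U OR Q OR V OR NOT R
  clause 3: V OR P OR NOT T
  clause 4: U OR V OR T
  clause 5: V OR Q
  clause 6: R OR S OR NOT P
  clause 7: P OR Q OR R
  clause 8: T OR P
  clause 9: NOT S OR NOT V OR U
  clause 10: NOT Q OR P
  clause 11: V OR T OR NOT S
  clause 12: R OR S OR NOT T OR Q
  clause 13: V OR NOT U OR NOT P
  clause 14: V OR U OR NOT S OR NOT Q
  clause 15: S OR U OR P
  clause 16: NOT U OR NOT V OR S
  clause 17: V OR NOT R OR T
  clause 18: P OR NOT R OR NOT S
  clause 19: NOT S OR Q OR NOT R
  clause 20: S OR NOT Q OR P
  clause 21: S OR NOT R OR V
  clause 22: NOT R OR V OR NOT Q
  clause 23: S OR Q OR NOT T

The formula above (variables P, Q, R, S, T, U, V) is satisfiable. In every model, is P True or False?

Suppose P = false.
The clause (T) is unit, so T = true.
The clause (V) is unit, so V = true.
The clause (NOT Q) is unit, so Q = false.
The clause (R) is unit, so R = true.
The clause (NOT S) is unit, so S = false.
But (S) is also a unit clause — contradiction.
So every satisfying assignment has P = True.

True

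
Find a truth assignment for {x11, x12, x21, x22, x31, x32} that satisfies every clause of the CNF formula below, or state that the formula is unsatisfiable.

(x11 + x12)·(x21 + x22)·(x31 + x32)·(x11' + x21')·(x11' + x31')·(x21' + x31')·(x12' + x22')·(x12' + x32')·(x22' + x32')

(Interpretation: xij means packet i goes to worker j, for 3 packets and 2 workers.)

UNSATISFIABLE

Suppose x11 = 1.
(x21') alone gives x21 = 0.
(x22) alone gives x22 = 1.
(x31') alone gives x31 = 0.
(x32) alone gives x32 = 1.
Now (x32') is unsatisfied and unit — conflict.
Undo x11 and try x11 = 0.
(x12) alone gives x12 = 1.
(x22') alone gives x22 = 0.
(x21) alone gives x21 = 1.
(x31') alone gives x31 = 0.
(x32) alone gives x32 = 1.
Now (x32') is unsatisfied and unit — conflict.
Neither x11 = 1 nor x11 = 0 works.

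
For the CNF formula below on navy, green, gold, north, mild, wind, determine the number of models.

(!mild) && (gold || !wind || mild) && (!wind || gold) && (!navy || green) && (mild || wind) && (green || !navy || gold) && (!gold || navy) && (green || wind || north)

2

There are 2^6 = 64 truth assignments over (navy, green, gold, north, mild, wind).
Split on navy. With navy = true, the clauses containing navy are satisfied and !navy drops from the rest; 2 of the 2^5 = 32 assignments to the other variables satisfy what remains.
With navy = false, by the same count on the reduced clause set, 0 assignments work.
Total: 2 + 0 = 2.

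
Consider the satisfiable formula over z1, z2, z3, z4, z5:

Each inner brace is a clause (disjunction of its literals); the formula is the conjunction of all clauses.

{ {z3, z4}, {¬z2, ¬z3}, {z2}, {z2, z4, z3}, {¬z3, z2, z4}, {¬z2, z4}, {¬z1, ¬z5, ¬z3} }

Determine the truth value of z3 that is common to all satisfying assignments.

Suppose z3 = True.
From the singleton clause (¬z2), z2 = False.
Now (z2) is unsatisfied and unit — conflict.
So every satisfying assignment has z3 = False.

False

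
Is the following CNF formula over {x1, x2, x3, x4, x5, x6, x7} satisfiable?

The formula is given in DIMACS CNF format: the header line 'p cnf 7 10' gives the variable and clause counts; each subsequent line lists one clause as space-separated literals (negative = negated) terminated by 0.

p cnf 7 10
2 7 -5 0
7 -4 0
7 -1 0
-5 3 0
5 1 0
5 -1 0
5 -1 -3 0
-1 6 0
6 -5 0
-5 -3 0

No, unsatisfiable

Suppose x7 = True.
Suppose x5 = False.
From the singleton clause (x1), x1 = True.
But (¬x1) is also a unit clause — contradiction.
Backtrack on x5: now try x5 = True.
From the singleton clause (x3), x3 = True.
But (¬x3) is also a unit clause — contradiction.
Either choice for x5 ends in contradiction.
Backtrack on x7: now try x7 = False.
From the singleton clause (¬x4), x4 = False.
From the singleton clause (¬x1), x1 = False.
From the singleton clause (x5), x5 = True.
From the singleton clause (x2), x2 = True.
From the singleton clause (x3), x3 = True.
But (¬x3) is also a unit clause — contradiction.
Either choice for x7 ends in contradiction.
No assignment satisfies every clause.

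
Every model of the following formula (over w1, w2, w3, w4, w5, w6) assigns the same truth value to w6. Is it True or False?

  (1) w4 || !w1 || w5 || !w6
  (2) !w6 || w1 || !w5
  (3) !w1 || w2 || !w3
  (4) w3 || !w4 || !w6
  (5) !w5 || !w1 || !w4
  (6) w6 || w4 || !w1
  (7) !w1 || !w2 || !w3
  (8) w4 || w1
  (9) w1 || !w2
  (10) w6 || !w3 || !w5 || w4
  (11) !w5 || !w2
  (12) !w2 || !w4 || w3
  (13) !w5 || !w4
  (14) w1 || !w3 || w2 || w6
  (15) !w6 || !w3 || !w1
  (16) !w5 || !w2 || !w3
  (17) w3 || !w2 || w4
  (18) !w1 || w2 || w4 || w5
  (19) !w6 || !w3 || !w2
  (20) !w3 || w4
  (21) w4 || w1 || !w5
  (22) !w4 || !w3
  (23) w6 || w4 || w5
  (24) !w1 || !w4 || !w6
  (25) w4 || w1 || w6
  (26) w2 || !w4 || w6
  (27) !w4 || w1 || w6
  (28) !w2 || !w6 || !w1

Suppose w6 = false.
Suppose w4 = true.
Unit clause (!w5) forces w5 = false.
Unit clause (!w3) forces w3 = false.
Unit clause (!w2) forces w2 = false.
Now (w2) is unsatisfied and unit — conflict.
So w4 must be the other value — set w4 = false.
Unit clause (!w1) forces w1 = false.
Now (w1) is unsatisfied and unit — conflict.
Both values of w4 lead to a conflict.
So every satisfying assignment has w6 = True.

True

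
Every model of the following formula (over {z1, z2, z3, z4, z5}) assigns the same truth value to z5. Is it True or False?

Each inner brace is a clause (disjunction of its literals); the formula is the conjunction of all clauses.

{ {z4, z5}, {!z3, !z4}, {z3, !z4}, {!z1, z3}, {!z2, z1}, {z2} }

True

Suppose z5 = false.
Unit clause (z4) forces z4 = true.
Unit clause (!z3) forces z3 = false.
Now (z3) is unsatisfied and unit — conflict.
So every satisfying assignment has z5 = True.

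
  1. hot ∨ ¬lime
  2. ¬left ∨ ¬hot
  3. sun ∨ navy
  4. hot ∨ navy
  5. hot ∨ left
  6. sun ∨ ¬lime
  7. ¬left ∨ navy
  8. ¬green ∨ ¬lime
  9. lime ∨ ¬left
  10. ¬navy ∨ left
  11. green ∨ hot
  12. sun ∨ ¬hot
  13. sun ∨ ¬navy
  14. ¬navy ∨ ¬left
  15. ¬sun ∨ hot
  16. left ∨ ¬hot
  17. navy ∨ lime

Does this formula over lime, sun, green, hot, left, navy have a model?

Branch on hot: set hot = True.
(¬left) alone gives left = False.
Now (left) is unsatisfied and unit — conflict.
Undo hot and try hot = False.
(¬lime) alone gives lime = False.
(navy) alone gives navy = True.
(left) alone gives left = True.
Now (¬left) is unsatisfied and unit — conflict.
Either choice for hot ends in contradiction.
No assignment satisfies every clause.

No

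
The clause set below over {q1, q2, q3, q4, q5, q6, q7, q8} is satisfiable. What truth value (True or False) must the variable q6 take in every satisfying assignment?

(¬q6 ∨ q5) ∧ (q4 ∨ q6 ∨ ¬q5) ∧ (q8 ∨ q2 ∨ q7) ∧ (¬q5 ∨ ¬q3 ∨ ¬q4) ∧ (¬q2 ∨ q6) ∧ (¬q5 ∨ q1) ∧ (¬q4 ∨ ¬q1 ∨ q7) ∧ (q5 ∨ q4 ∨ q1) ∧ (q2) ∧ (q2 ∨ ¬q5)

True

Suppose q6 = False.
From the singleton clause (¬q2), q2 = False.
That conflicts with the unit clause (q2).
So every satisfying assignment has q6 = True.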